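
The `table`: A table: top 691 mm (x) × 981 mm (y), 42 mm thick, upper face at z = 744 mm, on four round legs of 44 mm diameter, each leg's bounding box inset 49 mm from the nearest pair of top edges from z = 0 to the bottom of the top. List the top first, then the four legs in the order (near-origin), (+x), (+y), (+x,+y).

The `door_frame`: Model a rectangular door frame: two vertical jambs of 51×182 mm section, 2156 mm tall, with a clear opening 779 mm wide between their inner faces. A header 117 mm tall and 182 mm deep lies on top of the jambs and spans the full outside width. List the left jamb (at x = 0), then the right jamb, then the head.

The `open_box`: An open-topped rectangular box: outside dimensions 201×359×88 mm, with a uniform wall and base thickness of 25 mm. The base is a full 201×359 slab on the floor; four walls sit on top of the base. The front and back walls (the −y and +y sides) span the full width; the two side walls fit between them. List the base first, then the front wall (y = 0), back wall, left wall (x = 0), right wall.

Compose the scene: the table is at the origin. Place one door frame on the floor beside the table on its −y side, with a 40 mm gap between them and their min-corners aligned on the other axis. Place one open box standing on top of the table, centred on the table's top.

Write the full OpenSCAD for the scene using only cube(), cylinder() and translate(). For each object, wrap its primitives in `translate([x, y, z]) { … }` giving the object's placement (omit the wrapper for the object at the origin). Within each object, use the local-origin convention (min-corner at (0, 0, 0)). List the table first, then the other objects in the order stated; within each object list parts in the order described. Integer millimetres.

translate([0, 0, 702]) cube([691, 981, 42]);
translate([71, 71, 0]) cylinder(h = 702, r = 22);
translate([620, 71, 0]) cylinder(h = 702, r = 22);
translate([71, 910, 0]) cylinder(h = 702, r = 22);
translate([620, 910, 0]) cylinder(h = 702, r = 22);
translate([0, -222, 0]) {
  cube([51, 182, 2156]);
  translate([830, 0, 0]) cube([51, 182, 2156]);
  translate([0, 0, 2156]) cube([881, 182, 117]);
}
translate([245, 311, 744]) {
  cube([201, 359, 25]);
  translate([0, 0, 25]) cube([201, 25, 63]);
  translate([0, 334, 25]) cube([201, 25, 63]);
  translate([0, 25, 25]) cube([25, 309, 63]);
  translate([176, 25, 25]) cube([25, 309, 63]);
}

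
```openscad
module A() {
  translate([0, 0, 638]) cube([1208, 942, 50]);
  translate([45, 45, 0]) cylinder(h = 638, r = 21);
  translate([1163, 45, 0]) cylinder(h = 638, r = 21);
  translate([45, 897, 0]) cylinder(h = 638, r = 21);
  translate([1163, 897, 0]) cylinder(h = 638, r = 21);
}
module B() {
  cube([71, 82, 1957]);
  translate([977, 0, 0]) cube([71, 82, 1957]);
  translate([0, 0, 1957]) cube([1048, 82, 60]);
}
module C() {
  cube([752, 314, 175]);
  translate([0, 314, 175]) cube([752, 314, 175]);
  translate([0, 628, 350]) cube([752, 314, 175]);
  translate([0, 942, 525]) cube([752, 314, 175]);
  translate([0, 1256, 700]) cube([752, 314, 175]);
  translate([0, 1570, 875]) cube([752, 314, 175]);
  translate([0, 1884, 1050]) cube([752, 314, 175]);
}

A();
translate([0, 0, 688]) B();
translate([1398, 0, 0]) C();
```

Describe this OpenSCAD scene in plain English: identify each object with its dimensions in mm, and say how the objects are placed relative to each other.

A is a table with a 1208×942 mm rectangular top, 50 mm thick, top surface at z = 688 mm, supported by four round legs of 42 mm diameter, each leg's bounding box inset 24 mm from the nearest pair of top edges, running from the floor.

B is a rectangular door frame: two vertical jambs of 71×82 mm section, 1957 mm tall, with a clear opening 906 mm wide between their inner faces. A header 60 mm tall and 82 mm deep lies on top of the jambs and spans the full outside width.

C is a straight staircase of 7 solid steps. Each step is 752 mm wide (x), 314 mm deep (y, the going) and 175 mm tall (the rise). The first step rests on the floor; each subsequent step sits one going further in +y and one rise higher in +z, directly behind and above the previous step with no overlap.

The door frame is on top of the table. The staircase is on the floor beside the table on its +x side.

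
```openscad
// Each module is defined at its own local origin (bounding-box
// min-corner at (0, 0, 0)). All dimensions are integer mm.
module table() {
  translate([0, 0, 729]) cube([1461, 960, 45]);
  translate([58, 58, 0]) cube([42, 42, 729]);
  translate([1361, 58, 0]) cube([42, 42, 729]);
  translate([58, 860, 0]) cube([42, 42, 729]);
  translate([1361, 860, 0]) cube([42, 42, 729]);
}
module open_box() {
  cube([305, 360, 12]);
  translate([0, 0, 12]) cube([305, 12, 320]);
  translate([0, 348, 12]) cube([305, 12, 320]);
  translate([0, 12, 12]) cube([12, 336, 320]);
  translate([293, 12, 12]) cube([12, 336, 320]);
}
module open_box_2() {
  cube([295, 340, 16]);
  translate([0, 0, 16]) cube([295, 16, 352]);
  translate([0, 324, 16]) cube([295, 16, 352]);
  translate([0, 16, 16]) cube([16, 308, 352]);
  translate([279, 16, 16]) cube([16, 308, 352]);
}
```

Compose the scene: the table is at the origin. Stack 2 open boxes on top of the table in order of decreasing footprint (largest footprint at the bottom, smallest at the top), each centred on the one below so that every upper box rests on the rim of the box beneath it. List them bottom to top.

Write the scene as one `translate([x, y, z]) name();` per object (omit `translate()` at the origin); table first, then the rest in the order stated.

table();
translate([578, 300, 774]) open_box();
translate([583, 310, 1106]) open_box_2();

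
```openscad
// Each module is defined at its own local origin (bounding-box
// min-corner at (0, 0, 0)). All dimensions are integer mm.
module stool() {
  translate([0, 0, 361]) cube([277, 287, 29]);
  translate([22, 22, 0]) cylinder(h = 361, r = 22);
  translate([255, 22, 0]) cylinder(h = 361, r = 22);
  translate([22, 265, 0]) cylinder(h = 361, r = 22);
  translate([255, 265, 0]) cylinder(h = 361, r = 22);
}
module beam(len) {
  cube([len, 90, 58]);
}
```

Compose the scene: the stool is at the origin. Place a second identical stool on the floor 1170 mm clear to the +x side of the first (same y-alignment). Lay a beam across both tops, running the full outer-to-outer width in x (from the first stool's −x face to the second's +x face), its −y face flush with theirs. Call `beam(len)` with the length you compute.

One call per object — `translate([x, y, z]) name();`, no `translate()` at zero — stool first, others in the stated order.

stool();
translate([1447, 0, 0]) stool();
translate([0, 0, 390]) beam(1724);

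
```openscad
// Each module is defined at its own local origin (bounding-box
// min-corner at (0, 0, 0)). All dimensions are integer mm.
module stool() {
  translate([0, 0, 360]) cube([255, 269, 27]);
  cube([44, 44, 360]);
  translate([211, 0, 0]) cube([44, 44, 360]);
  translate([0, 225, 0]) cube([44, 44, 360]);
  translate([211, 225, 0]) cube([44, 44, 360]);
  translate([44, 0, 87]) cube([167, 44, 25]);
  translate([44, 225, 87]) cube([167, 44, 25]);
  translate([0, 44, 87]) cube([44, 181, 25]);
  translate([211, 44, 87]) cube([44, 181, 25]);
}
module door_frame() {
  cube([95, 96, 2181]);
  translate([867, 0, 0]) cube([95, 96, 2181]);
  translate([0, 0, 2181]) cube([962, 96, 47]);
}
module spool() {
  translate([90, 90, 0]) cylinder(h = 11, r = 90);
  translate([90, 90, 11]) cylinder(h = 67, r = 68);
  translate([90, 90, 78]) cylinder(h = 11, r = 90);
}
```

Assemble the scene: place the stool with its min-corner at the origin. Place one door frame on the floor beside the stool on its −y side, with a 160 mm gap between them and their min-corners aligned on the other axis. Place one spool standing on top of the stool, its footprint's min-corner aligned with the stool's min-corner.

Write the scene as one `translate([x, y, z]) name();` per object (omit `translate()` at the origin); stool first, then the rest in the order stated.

stool();
translate([0, -256, 0]) door_frame();
translate([0, 0, 387]) spool();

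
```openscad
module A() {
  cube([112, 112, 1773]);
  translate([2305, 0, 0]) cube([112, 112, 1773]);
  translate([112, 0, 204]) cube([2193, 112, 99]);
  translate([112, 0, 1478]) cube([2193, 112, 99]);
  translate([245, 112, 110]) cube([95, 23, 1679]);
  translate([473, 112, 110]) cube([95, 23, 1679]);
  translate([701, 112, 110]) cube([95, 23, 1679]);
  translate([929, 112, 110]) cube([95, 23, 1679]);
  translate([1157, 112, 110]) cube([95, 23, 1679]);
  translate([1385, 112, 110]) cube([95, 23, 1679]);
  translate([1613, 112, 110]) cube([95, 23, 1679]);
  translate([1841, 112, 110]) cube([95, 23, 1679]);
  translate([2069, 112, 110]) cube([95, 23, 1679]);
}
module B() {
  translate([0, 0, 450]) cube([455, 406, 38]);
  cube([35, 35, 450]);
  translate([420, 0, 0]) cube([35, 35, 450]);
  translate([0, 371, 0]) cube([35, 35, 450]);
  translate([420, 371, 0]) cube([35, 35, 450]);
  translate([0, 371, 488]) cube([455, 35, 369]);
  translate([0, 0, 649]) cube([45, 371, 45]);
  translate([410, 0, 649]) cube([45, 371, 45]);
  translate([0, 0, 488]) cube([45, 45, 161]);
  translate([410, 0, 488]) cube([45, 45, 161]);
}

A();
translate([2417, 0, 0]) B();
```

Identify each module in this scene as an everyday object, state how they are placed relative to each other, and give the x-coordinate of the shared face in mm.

A is a fence section. B is a chair. The chair is against the fence section's +x side, with their −y faces flush. The x-coordinate of the shared face is 2417 mm.

The fence section's +x face and the chair's −x face are both at x = 2417 mm.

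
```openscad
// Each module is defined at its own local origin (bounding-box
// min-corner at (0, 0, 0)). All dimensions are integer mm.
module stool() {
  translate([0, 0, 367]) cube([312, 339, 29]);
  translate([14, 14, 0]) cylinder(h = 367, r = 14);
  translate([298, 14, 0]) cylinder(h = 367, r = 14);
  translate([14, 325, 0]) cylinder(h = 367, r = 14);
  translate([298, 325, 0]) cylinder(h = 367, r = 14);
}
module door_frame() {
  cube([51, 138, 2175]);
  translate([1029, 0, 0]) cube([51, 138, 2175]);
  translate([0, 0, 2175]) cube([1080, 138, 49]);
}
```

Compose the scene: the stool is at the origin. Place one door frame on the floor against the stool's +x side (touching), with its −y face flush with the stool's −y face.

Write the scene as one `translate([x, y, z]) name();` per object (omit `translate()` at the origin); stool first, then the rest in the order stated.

stool();
translate([312, 0, 0]) door_frame();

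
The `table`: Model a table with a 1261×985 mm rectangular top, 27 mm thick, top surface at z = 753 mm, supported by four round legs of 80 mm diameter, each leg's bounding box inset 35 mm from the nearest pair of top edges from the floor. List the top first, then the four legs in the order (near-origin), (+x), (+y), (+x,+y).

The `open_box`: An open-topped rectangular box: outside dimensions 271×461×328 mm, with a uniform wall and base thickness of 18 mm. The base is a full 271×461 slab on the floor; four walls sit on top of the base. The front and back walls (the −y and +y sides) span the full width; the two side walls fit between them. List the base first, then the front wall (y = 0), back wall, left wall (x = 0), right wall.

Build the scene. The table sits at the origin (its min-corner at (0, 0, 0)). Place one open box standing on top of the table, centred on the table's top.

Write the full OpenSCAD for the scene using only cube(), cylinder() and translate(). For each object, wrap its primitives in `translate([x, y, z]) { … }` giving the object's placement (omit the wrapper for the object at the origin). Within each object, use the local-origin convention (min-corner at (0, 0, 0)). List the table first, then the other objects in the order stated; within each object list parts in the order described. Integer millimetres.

translate([0, 0, 726]) cube([1261, 985, 27]);
translate([75, 75, 0]) cylinder(h = 726, r = 40);
translate([1186, 75, 0]) cylinder(h = 726, r = 40);
translate([75, 910, 0]) cylinder(h = 726, r = 40);
translate([1186, 910, 0]) cylinder(h = 726, r = 40);
translate([495, 262, 753]) {
  cube([271, 461, 18]);
  translate([0, 0, 18]) cube([271, 18, 310]);
  translate([0, 443, 18]) cube([271, 18, 310]);
  translate([0, 18, 18]) cube([18, 425, 310]);
  translate([253, 18, 18]) cube([18, 425, 310]);
}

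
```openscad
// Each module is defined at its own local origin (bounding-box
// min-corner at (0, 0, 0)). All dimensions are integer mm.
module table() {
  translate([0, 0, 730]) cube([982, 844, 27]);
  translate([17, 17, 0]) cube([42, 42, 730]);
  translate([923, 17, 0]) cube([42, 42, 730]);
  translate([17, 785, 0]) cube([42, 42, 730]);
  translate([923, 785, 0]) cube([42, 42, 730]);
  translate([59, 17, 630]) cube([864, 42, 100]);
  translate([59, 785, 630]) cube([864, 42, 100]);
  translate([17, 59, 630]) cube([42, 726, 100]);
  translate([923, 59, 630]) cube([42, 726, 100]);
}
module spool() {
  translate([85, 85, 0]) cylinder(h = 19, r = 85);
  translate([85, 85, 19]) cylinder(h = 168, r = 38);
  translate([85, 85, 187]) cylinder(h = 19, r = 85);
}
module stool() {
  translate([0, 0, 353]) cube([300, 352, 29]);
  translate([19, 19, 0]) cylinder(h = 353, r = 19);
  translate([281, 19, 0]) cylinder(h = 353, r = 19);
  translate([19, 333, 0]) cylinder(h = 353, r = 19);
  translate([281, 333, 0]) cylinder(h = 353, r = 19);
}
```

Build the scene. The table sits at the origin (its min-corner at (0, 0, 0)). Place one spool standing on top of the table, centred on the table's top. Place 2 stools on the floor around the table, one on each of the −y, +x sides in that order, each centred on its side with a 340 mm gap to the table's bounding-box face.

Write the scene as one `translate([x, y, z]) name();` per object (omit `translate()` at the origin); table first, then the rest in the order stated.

table();
translate([406, 337, 757]) spool();
translate([341, -692, 0]) stool();
translate([1322, 246, 0]) stool();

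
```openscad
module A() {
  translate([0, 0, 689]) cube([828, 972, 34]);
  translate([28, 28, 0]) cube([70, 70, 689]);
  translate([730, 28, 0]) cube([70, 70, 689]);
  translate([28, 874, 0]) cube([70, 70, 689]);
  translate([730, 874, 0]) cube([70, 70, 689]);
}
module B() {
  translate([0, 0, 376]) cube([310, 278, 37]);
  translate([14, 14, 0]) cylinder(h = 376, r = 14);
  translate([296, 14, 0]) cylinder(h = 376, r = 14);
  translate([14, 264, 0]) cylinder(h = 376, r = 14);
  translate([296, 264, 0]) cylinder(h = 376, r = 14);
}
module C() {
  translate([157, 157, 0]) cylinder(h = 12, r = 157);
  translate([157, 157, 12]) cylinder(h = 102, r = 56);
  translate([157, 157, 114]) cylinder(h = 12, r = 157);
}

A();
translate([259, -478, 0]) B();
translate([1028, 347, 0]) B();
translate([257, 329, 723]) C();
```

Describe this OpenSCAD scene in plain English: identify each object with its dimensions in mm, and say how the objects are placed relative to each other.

A is a table: top 828 mm (x) × 972 mm (y), 34 mm thick, upper face at z = 723 mm, on four 70×70 mm square legs, each inset 28 mm from the nearest pair of top edges, running from z = 0 to the bottom of the top.

B is a four-legged stool. The seat is 310×278 mm, 37 mm thick, top at z = 413 mm. It stands on four round legs, each 28 mm in diameter, from z = 0 to the seat underside, each leg's axis is inset half a diameter from the nearest pair of seat edges (so the leg's bounding box is flush with the corner).

C is a spool: two coaxial disc flanges of radius 157 mm and thickness 12 mm, joined by a core cylinder of radius 56 mm and height 102 mm. The lower flange rests on z = 0 and the three cylinders share a vertical axis.

Two stools sit around the table at the −y, +x sides. The spool is on top of the table, centred.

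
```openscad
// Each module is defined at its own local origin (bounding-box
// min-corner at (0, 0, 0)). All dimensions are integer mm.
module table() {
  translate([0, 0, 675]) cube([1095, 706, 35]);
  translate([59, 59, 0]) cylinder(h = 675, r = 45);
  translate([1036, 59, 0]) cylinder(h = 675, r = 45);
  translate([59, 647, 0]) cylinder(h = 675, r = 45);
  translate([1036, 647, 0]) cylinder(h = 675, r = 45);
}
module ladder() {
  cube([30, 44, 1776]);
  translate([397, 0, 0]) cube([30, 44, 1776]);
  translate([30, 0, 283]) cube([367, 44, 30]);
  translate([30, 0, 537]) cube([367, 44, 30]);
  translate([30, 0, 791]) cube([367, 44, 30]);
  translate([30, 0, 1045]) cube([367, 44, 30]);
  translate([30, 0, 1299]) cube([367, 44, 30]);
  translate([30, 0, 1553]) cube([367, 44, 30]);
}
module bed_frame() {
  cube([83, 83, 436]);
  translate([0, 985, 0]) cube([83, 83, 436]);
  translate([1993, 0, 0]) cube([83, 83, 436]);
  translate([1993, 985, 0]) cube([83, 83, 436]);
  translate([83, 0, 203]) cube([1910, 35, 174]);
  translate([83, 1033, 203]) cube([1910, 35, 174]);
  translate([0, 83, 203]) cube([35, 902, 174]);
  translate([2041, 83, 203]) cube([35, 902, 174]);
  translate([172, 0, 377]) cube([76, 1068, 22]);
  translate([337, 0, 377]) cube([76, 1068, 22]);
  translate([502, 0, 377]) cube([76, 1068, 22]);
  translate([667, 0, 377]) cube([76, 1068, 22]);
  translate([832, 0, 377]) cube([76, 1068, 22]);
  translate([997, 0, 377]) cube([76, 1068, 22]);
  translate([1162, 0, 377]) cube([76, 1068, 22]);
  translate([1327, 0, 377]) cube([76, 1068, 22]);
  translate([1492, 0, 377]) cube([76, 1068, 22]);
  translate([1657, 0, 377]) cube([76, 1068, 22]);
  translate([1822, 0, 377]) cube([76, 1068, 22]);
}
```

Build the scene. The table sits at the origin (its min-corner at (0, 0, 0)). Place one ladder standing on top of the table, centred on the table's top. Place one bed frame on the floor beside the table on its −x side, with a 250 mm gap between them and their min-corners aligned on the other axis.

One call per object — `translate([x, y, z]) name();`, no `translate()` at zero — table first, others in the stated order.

table();
translate([334, 331, 710]) ladder();
translate([-2326, 0, 0]) bed_frame();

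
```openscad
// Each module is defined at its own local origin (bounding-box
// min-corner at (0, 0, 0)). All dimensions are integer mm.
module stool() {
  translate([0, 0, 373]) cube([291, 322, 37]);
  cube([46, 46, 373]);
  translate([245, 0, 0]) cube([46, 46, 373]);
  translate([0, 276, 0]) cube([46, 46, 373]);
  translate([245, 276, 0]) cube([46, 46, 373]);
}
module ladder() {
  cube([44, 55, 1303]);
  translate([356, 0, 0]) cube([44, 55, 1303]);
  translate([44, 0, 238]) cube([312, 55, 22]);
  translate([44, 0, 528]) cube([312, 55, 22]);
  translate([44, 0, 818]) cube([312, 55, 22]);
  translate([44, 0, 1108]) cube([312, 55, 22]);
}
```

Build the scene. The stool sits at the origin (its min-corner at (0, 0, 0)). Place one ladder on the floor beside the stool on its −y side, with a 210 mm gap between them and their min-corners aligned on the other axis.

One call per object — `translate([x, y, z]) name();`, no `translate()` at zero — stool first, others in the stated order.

stool();
translate([0, -265, 0]) ladder();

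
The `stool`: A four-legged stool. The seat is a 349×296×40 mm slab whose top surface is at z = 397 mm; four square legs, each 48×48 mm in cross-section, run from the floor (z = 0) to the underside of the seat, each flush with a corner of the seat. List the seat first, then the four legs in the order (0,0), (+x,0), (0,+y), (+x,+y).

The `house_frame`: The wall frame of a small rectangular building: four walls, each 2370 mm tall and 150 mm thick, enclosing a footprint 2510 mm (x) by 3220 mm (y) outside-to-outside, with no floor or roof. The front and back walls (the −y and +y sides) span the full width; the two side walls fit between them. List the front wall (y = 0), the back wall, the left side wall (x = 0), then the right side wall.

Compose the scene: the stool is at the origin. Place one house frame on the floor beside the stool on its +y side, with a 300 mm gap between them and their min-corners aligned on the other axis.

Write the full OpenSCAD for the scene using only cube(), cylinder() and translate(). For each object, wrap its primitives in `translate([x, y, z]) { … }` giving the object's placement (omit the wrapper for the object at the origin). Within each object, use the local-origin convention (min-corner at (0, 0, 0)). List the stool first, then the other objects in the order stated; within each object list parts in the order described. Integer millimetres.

translate([0, 0, 357]) cube([349, 296, 40]);
cube([48, 48, 357]);
translate([301, 0, 0]) cube([48, 48, 357]);
translate([0, 248, 0]) cube([48, 48, 357]);
translate([301, 248, 0]) cube([48, 48, 357]);
translate([0, 596, 0]) {
  cube([2510, 150, 2370]);
  translate([0, 3070, 0]) cube([2510, 150, 2370]);
  translate([0, 150, 0]) cube([150, 2920, 2370]);
  translate([2360, 150, 0]) cube([150, 2920, 2370]);
}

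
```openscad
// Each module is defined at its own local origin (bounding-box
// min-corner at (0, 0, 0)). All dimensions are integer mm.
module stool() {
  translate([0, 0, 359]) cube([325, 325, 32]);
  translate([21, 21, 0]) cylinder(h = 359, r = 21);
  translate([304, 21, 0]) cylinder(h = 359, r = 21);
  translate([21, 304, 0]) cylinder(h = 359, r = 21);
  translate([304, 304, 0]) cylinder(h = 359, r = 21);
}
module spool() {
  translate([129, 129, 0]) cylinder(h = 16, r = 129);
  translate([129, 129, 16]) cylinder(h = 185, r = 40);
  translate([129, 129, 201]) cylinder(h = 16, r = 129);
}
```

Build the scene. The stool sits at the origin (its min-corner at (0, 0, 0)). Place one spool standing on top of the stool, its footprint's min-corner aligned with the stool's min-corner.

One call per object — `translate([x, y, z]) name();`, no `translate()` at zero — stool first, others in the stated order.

stool();
translate([0, 0, 391]) spool();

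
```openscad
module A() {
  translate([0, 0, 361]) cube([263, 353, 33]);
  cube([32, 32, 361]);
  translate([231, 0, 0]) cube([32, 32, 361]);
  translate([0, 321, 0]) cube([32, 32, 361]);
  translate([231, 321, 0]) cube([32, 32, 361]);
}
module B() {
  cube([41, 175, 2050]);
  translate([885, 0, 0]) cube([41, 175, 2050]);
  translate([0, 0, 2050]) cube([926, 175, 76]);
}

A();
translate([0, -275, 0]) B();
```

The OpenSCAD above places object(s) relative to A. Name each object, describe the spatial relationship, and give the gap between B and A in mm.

A is a stool. B is a door frame. The door frame is on the floor beside the stool on its −y side. The gap between the door frame and the stool is 100 mm.

The door frame's nearest face is 100 mm from the stool's −y face.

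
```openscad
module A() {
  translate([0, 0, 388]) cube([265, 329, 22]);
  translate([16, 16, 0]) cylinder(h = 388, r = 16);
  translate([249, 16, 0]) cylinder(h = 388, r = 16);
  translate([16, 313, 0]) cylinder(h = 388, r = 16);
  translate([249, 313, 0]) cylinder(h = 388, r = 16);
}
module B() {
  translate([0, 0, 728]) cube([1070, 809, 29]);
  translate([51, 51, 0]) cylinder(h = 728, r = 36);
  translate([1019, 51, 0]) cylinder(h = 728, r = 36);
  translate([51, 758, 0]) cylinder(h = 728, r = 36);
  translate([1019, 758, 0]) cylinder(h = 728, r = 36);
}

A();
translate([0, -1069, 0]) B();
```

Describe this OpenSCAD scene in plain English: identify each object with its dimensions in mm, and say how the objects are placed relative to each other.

A is a four-legged stool. The seat is a 265×329×22 mm slab whose top surface is at z = 410 mm; four round legs, each 32 mm in diameter, run from the floor (z = 0) to the underside of the seat, each leg's axis is inset half a diameter from the nearest pair of seat edges (so the leg's bounding box is flush with the corner).

B is a table: top 1070 mm (x) × 809 mm (y), 29 mm thick, upper face at z = 757 mm, on four round legs of 72 mm diameter, each leg's bounding box inset 15 mm from the nearest pair of top edges, running from z = 0 to the bottom of the top.

The table is on the floor beside the stool on its −y side.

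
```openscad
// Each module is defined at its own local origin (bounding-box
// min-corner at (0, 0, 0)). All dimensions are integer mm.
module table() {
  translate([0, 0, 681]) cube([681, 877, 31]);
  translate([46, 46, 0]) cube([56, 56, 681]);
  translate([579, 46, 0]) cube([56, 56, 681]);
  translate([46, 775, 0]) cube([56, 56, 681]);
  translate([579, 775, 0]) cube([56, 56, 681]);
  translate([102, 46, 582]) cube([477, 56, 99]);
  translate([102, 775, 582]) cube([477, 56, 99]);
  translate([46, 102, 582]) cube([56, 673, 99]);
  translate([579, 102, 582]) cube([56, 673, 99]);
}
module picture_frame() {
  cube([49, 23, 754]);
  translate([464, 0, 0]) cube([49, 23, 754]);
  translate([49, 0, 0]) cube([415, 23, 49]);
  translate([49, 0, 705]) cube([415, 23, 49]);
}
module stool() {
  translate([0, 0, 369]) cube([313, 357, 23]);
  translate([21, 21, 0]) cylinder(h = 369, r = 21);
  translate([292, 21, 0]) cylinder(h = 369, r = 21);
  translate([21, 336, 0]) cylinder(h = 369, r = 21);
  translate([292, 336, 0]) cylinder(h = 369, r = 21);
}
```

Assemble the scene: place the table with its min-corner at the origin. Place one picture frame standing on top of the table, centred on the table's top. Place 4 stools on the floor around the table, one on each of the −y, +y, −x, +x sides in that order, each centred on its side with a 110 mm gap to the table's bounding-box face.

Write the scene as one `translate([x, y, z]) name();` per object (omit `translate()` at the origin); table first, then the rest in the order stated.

table();
translate([84, 427, 712]) picture_frame();
translate([184, -467, 0]) stool();
translate([184, 987, 0]) stool();
translate([-423, 260, 0]) stool();
translate([791, 260, 0]) stool();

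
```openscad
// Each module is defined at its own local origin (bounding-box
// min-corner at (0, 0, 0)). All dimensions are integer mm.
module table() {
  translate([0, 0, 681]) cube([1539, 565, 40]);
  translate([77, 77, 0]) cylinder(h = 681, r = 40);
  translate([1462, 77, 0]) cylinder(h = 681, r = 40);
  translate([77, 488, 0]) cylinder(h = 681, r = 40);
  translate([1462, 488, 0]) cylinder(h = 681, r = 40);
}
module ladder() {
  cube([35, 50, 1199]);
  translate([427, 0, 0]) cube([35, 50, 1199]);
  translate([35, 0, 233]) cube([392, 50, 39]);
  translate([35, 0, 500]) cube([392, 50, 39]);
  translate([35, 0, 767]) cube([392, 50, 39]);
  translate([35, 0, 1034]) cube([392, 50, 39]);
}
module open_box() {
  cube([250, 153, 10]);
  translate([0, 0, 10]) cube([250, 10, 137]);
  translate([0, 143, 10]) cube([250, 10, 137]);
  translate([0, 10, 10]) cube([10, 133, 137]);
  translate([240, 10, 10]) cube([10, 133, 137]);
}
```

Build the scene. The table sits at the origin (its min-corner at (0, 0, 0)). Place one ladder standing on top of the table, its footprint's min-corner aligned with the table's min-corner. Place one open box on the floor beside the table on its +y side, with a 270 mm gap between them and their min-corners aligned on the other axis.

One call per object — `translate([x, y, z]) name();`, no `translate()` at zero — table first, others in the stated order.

table();
translate([0, 0, 721]) ladder();
translate([0, 835, 0]) open_box();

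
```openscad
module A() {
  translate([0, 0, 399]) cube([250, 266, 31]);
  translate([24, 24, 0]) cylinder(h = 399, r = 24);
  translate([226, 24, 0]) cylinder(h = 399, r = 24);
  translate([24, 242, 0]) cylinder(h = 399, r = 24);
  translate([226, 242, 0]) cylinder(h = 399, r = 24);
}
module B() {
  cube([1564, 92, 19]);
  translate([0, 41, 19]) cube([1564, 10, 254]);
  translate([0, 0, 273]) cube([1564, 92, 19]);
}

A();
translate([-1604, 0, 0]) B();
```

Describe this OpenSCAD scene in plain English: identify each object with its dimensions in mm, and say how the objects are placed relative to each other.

A is a simple wooden stool: a rectangular seat 250 mm (x) by 266 mm (y), 31 mm thick, top face at z = 430 mm, on four round legs, each 48 mm in diameter. The legs rest on z = 0, each leg's axis is inset half a diameter from the nearest pair of seat edges (so the leg's bounding box is flush with the corner).

B is an I-beam lying along x, 1564 mm long. Overall section height 292 mm. Two flanges 92 mm wide (y) and 19 mm thick, one on the floor and one at the top; a web 10 mm thick runs between them, centred on the flange width.

The I-beam is on the floor beside the stool on its −x side.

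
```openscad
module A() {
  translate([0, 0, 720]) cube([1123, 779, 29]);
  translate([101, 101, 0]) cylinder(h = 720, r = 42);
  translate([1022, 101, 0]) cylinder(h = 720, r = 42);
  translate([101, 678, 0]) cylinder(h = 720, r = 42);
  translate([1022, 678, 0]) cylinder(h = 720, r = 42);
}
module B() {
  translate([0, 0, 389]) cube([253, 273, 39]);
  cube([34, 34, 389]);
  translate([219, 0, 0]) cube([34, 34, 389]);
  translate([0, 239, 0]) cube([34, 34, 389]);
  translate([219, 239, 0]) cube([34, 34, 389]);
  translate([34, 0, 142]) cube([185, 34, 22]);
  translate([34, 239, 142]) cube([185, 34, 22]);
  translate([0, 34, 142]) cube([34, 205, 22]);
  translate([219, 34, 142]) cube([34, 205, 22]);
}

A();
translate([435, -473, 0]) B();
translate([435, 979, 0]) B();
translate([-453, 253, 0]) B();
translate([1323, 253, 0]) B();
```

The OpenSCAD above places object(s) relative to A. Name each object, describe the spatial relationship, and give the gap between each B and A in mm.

A is a table. B is a stool. Four stools sit around the table at the −y, +y, −x, +x sides. The gap between each stool and the table is 200 mm.

Each stool's nearest face is 200 mm from the table's bounding box.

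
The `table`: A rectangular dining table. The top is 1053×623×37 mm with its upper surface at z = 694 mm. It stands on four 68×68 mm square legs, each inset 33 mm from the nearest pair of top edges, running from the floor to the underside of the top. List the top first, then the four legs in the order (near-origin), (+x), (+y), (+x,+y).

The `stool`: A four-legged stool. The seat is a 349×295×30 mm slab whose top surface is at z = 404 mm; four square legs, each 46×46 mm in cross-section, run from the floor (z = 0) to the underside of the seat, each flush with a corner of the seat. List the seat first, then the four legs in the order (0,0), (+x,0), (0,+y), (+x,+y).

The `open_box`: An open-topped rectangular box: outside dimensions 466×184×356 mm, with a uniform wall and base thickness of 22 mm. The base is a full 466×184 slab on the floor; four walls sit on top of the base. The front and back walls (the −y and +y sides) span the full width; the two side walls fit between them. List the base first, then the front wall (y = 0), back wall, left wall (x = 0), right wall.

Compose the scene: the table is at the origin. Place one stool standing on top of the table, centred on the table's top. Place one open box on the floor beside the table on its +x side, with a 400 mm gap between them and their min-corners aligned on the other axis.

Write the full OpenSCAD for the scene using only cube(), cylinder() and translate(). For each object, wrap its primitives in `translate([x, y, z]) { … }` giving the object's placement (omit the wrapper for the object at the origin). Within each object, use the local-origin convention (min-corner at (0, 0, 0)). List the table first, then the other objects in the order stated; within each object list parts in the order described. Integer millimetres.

translate([0, 0, 657]) cube([1053, 623, 37]);
translate([33, 33, 0]) cube([68, 68, 657]);
translate([952, 33, 0]) cube([68, 68, 657]);
translate([33, 522, 0]) cube([68, 68, 657]);
translate([952, 522, 0]) cube([68, 68, 657]);
translate([352, 164, 694]) {
  translate([0, 0, 374]) cube([349, 295, 30]);
  cube([46, 46, 374]);
  translate([303, 0, 0]) cube([46, 46, 374]);
  translate([0, 249, 0]) cube([46, 46, 374]);
  translate([303, 249, 0]) cube([46, 46, 374]);
}
translate([1453, 0, 0]) {
  cube([466, 184, 22]);
  translate([0, 0, 22]) cube([466, 22, 334]);
  translate([0, 162, 22]) cube([466, 22, 334]);
  translate([0, 22, 22]) cube([22, 140, 334]);
  translate([444, 22, 22]) cube([22, 140, 334]);
}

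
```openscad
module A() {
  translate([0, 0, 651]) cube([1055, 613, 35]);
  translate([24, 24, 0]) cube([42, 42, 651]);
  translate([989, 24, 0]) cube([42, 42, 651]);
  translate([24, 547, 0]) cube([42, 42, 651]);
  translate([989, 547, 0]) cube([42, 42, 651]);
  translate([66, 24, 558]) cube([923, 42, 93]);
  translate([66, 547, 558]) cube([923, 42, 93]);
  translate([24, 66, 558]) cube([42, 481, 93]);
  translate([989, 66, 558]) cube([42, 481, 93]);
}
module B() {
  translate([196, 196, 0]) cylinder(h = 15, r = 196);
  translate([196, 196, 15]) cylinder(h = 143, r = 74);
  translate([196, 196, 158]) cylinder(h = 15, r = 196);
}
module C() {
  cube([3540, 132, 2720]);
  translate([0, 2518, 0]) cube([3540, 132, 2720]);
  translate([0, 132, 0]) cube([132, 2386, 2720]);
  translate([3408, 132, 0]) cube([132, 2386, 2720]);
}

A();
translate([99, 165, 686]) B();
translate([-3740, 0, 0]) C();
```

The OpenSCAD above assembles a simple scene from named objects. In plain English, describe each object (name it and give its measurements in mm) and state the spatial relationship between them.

A is a rectangular dining table. The top is 1055×613×35 mm with its upper surface at z = 686 mm. It stands on four 42×42 mm square legs, each inset 24 mm from the nearest pair of top edges, running from the floor to the underside of the top. Four apron rails, 42 mm thick and 93 mm tall, run between adjacent legs with their top edges flush with the underside of the top and their outer faces flush with the legs' outer faces.

B is a spool: two coaxial disc flanges of radius 196 mm and thickness 15 mm, joined by a core cylinder of radius 74 mm and height 143 mm. The lower flange rests on z = 0 and the three cylinders share a vertical axis.

C is a box-shaped house frame (walls only): outside footprint 3540×2650 mm, wall height 2720 mm, wall thickness 132 mm. The two y-facing walls run the full x-width; the two x-facing walls fit between the inner faces of the y-facing walls.

The spool is on top of the table. The house frame is on the floor beside the table on its −x side.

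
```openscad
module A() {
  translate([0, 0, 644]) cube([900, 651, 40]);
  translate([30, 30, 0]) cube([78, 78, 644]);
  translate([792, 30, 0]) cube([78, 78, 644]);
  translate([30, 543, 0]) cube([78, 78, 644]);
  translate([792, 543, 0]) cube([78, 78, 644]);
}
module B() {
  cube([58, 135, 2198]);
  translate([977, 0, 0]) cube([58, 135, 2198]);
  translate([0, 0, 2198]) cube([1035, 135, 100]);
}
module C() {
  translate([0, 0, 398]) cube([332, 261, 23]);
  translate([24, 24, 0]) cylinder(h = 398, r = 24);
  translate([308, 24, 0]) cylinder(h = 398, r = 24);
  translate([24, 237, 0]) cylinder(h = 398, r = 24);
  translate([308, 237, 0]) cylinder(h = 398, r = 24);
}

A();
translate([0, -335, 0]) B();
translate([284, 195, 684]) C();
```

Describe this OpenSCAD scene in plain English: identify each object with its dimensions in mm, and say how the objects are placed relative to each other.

A is a rectangular dining table. The top is 900×651×40 mm with its upper surface at z = 684 mm. It stands on four 78×78 mm square legs, each inset 30 mm from the nearest pair of top edges, running from the floor to the underside of the top.

B is a rectangular door frame: two vertical jambs of 58×135 mm section, 2198 mm tall, with a clear opening 919 mm wide between their inner faces. A header 100 mm tall and 135 mm deep lies on top of the jambs and spans the full outside width.

C is a four-legged stool. The seat is 332×261 mm, 23 mm thick, top at z = 421 mm. It stands on four round legs, each 48 mm in diameter, from z = 0 to the seat underside, each leg's axis is inset half a diameter from the nearest pair of seat edges (so the leg's bounding box is flush with the corner).

The door frame is on the floor beside the table on its −y side. The stool is on top of the table, centred.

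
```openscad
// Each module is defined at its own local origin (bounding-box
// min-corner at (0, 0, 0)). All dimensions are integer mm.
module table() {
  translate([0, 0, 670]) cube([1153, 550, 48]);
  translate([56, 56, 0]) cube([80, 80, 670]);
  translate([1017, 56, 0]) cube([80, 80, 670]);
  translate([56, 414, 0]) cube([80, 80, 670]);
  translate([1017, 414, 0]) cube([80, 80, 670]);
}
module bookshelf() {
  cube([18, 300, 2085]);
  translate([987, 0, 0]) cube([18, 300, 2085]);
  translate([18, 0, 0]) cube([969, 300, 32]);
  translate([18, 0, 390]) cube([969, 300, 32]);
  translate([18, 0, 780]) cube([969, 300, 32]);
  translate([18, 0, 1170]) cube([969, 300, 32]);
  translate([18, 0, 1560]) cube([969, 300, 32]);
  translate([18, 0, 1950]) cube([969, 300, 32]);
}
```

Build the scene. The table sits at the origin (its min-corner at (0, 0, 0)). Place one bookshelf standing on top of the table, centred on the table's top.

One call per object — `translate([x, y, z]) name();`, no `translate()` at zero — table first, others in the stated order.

table();
translate([74, 125, 718]) bookshelf();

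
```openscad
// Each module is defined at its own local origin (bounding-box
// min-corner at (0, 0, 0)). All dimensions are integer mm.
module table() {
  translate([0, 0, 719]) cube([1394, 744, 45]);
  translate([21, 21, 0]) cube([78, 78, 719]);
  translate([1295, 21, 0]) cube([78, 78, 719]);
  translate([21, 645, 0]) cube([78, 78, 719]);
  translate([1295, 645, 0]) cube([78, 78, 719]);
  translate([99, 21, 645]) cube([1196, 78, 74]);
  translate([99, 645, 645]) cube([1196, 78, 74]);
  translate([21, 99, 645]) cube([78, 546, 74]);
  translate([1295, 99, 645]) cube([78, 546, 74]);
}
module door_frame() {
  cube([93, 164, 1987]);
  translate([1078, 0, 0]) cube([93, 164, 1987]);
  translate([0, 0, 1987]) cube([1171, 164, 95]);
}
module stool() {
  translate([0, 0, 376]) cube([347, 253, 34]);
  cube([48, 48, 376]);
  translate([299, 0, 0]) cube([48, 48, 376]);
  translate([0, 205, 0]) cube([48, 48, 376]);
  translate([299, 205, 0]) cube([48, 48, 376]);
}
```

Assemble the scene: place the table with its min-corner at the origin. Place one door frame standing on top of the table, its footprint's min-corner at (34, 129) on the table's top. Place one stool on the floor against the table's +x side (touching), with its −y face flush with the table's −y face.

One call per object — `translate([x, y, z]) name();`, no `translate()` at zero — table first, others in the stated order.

table();
translate([34, 129, 764]) door_frame();
translate([1394, 0, 0]) stool();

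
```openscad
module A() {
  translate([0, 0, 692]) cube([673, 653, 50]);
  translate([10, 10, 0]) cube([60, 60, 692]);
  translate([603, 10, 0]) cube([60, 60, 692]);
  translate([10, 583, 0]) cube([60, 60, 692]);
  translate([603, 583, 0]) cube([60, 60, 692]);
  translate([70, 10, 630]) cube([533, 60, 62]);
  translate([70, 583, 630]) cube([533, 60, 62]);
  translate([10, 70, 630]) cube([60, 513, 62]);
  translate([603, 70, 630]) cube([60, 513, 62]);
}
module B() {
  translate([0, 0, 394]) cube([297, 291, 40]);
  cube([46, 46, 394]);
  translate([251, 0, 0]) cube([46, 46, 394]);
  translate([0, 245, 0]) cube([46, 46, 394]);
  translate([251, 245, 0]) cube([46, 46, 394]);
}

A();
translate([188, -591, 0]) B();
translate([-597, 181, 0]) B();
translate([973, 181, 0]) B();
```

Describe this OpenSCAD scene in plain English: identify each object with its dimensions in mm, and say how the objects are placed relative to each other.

A is a table with a 673×653 mm rectangular top, 50 mm thick, top surface at z = 742 mm, supported by four 60×60 mm square legs, each inset 10 mm from the nearest pair of top edges, running from the floor. Four apron rails, 60 mm thick and 62 mm tall, run between adjacent legs with their top edges flush with the underside of the top and their outer faces flush with the legs' outer faces.

B is a simple wooden stool: a rectangular seat 297 mm (x) by 291 mm (y), 40 mm thick, top face at z = 434 mm, on four square legs, each 46×46 mm in cross-section. The legs rest on z = 0, each flush with a corner of the seat.

Three stools sit around the table at the −y, −x, +x sides.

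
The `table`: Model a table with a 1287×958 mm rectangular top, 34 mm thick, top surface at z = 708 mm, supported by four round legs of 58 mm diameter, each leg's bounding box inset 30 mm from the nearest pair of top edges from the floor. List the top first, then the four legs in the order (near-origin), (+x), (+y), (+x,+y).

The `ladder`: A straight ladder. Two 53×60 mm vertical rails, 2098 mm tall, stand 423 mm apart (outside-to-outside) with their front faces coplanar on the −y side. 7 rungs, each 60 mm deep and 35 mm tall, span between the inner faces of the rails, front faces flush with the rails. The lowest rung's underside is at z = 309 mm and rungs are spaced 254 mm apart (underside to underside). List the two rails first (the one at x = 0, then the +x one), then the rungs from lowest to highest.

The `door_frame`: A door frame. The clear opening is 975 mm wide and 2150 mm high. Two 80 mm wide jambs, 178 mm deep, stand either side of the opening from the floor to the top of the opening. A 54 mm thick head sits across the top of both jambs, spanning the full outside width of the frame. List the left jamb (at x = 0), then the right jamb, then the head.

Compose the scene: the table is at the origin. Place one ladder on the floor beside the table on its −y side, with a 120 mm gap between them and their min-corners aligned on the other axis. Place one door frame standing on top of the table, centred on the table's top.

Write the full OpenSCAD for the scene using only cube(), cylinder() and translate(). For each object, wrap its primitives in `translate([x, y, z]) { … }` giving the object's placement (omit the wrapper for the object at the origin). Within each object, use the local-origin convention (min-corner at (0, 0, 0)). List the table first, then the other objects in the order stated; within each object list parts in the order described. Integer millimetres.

translate([0, 0, 674]) cube([1287, 958, 34]);
translate([59, 59, 0]) cylinder(h = 674, r = 29);
translate([1228, 59, 0]) cylinder(h = 674, r = 29);
translate([59, 899, 0]) cylinder(h = 674, r = 29);
translate([1228, 899, 0]) cylinder(h = 674, r = 29);
translate([0, -180, 0]) {
  cube([53, 60, 2098]);
  translate([370, 0, 0]) cube([53, 60, 2098]);
  translate([53, 0, 309]) cube([317, 60, 35]);
  translate([53, 0, 563]) cube([317, 60, 35]);
  translate([53, 0, 817]) cube([317, 60, 35]);
  translate([53, 0, 1071]) cube([317, 60, 35]);
  translate([53, 0, 1325]) cube([317, 60, 35]);
  translate([53, 0, 1579]) cube([317, 60, 35]);
  translate([53, 0, 1833]) cube([317, 60, 35]);
}
translate([76, 390, 708]) {
  cube([80, 178, 2150]);
  translate([1055, 0, 0]) cube([80, 178, 2150]);
  translate([0, 0, 2150]) cube([1135, 178, 54]);
}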